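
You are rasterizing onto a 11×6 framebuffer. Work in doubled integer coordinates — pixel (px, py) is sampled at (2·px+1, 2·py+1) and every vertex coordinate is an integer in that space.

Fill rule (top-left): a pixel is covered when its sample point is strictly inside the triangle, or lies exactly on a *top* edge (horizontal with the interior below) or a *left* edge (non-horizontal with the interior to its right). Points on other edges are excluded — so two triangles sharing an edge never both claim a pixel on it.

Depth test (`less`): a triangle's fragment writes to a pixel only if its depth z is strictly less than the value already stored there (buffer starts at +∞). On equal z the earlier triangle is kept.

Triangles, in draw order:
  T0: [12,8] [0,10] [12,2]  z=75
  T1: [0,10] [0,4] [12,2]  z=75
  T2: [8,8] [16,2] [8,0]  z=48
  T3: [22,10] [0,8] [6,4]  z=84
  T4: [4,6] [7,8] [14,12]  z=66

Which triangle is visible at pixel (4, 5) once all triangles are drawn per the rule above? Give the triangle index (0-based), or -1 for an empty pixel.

T0:
  2·area = 72
  edge (12, 8)→(0, 10): d=(-12,2) right/bottom  bias=-1
  edge (0, 10)→(12, 2): d=(12,-8) top-left  bias=+0
  edge (12, 2)→(12, 8): d=(0,6) right/bottom  bias=-1
    (5,1)@(11, 3): e=[62,4,6] → X
    (6,1)@(13, 3): e=[58,20,-6] → .
    (4,2)@(9, 5): e=[42,12,18] → X
    (6,2)@(13, 5): e=[34,44,-6] → .
    (2,3)@(5, 7): e=[26,4,42] → X
    (3,3)@(7, 7): e=[22,20,30] → X
    (6,3)@(13, 7): e=[10,68,-6] → .
    (1,4)@(3, 9): e=[6,12,54] → X
    (3,4)@(7, 9): e=[-2,44,30] → .
    (4,4)@(9, 9): e=[-6,60,18] → .
    (5,4)@(11, 9): e=[-10,76,6] → .
    (1,5)@(3, 11): e=[-18,36,54] → .
  covered (9 px):
    . . . . . . . . . . .
    . . . . . X . . . . .
    . . . . X X . . . . .
    . . X X X X . . . . .
    . X X . . . . . . . .
    . . . . . . . . . . .
T1:
  2·area = 72
  edge (0, 10)→(0, 4): d=(0,-6) top-left  bias=+0
  edge (0, 4)→(12, 2): d=(12,-2) top-left  bias=+0
  edge (12, 2)→(0, 10): d=(-12,8) right/bottom  bias=-1
    (3,1)@(7, 3): e=[42,2,28] → X
    (4,1)@(9, 3): e=[54,6,12] → X
    (5,1)@(11, 3): e=[66,10,-4] → .
    (0,2)@(1, 5): e=[6,14,52] → X
    (1,2)@(3, 5): e=[18,18,36] → X
    (2,2)@(5, 5): e=[30,22,20] → X
    (4,2)@(9, 5): e=[54,30,-12] → .
    (0,3)@(1, 7): e=[6,38,28] → X
    (2,3)@(5, 7): e=[30,46,-4] → .
    (3,3)@(7, 7): e=[42,50,-20] → .
    (0,4)@(1, 9): e=[6,62,4] → X
    (1,4)@(3, 9): e=[18,66,-12] → .
  covered (9 px):
    . . . . . . . . . . .
    . . . X X . . . . . .
    X X X X . . . . . . .
    X X . . . . . . . . .
    X . . . . . . . . . .
    . . . . . . . . . . .
T2:
  2·area = 64  (B↔C swapped to make it positive)
  edge (8, 8)→(8, 0): d=(0,-8) top-left  bias=+0
  edge (8, 0)→(16, 2): d=(8,2) right/bottom  bias=-1
  edge (16, 2)→(8, 8): d=(-8,6) right/bottom  bias=-1
    (4,0)@(9, 1): e=[8,6,50] → X
    (5,0)@(11, 1): e=[24,2,38] → X
    (6,0)@(13, 1): e=[40,-2,26] → .
    (4,1)@(9, 3): e=[8,22,34] → X
    (6,1)@(13, 3): e=[40,14,10] → X
    (7,1)@(15, 3): e=[56,10,-2] → .
    (4,2)@(9, 5): e=[8,38,18] → X
    (6,2)@(13, 5): e=[40,30,-6] → .
    (4,3)@(9, 7): e=[8,54,2] → X
    (5,3)@(11, 7): e=[24,50,-10] → .
    (4,4)@(9, 9): e=[8,70,-14] → .
  covered (8 px):
    . . . . X X . . . . .
    . . . . X X X . . . .
    . . . . X X . . . . .
    . . . . X . . . . . .
    . . . . . . . . . . .
    . . . . . . . . . . .
T3:
  2·area = 100
  edge (22, 10)→(0, 8): d=(-22,-2) top-left  bias=+0
  edge (0, 8)→(6, 4): d=(6,-4) top-left  bias=+0
  edge (6, 4)→(22, 10): d=(16,6) right/bottom  bias=-1
    (2,2)@(5, 5): e=[76,2,22] → X
    (3,2)@(7, 5): e=[80,10,10] → X
    (4,2)@(9, 5): e=[84,18,-2] → .
    (1,3)@(3, 7): e=[28,6,66] → X
    (4,3)@(9, 7): e=[40,30,30] → X
    (5,3)@(11, 7): e=[44,38,18] → X
    (6,3)@(13, 7): e=[48,46,6] → X
    (7,3)@(15, 7): e=[52,54,-6] → .
    (1,4)@(3, 9): e=[-16,18,98] → .
    (2,4)@(5, 9): e=[-12,26,86] → .
    (3,4)@(7, 9): e=[-8,34,74] → .
    (4,4)@(9, 9): e=[-4,42,62] → .
    (5,4)@(11, 9): e=[0,50,50] → X  [on edge]
  covered (13 px):
    . . . . . . . . . . .
    . . . . . . . . . . .
    . . X X . . . . . . .
    . X X X X X X . . . .
    . . . . . X X X X X .
    . . . . . . . . . . .
T4:
  2·area = 2  (B↔C swapped to make it positive)
  edge (4, 6)→(14, 12): d=(10,6) right/bottom  bias=-1
  edge (14, 12)→(7, 8): d=(-7,-4) top-left  bias=+0
  edge (7, 8)→(4, 6): d=(-3,-2) top-left  bias=+0
    (4,4)@(9, 9): e=[0,1,1] → .  [on edge]
  covered (0 px):
    . . . . . . . . . . .
    . . . . . . . . . . .
    . . . . . . . . . . .
    . . . . . . . . . . .
    . . . . . . . . . . .
    . . . . . . . . . . .

Z-buffer (winner per pixel, '.' = empty):
  . . . . 2 2 . . . . .
  . . . 1 2 2 2 . . . .
  1 1 1 1 2 2 . . . . .
  1 1 0 0 2 0 3 . . . .
  1 0 0 . . 3 3 3 3 3 .
  . . . . . . . . . . .

Answer: -1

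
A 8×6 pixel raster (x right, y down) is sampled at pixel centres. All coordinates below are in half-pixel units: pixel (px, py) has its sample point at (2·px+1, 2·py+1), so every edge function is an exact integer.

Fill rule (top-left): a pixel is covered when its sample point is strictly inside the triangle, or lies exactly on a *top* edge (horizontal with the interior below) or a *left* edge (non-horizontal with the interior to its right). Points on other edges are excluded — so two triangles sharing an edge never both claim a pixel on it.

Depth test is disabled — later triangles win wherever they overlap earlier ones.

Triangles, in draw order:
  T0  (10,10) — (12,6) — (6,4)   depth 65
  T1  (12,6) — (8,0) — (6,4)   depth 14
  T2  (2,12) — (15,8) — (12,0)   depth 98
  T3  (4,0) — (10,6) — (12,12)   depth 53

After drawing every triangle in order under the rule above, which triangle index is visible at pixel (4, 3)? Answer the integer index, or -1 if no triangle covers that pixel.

T0:
  2·area = 28  (B↔C swapped to make it positive)
  edge (10, 10)→(6, 4): d=(-4,-6) top-left  bias=+0
  edge (6, 4)→(12, 6): d=(6,2) right/bottom  bias=-1
  edge (12, 6)→(10, 10): d=(-2,4) right/bottom  bias=-1
    (1,1)@(3, 3): e=[-14,0,42] → ·  [on edge]
    (3,2)@(7, 5): e=[2,4,22] → █
    (4,2)@(9, 5): e=[14,0,14] → ·  [on edge]
    (3,3)@(7, 7): e=[-6,16,18] → ·
    (4,3)@(9, 7): e=[6,12,10] → █
    (5,3)@(11, 7): e=[18,8,2] → █
    (6,3)@(13, 7): e=[30,4,-6] → ·
    (7,3)@(15, 7): e=[42,0,-14] → ·  [on edge]
    (4,4)@(9, 9): e=[-2,24,6] → ·
    (5,4)@(11, 9): e=[10,20,-2] → ·
  covered (3 px):
    · · · · · · · ·
    · · · · · · · ·
    · · · █ · · · ·
    · · · · █ █ · ·
    · · · · · · · ·
    · · · · · · · ·
T1:
  2·area = 28  (B↔C swapped to make it positive)
  edge (12, 6)→(6, 4): d=(-6,-2) top-left  bias=+0
  edge (6, 4)→(8, 0): d=(2,-4) top-left  bias=+0
  edge (8, 0)→(12, 6): d=(4,6) right/bottom  bias=-1
    (1,1)@(3, 3): e=[0,-14,42] → ·  [on edge]
    (3,1)@(7, 3): e=[8,2,18] → █
    (4,1)@(9, 3): e=[12,10,6] → █
    (5,1)@(11, 3): e=[16,18,-6] → ·
    (3,2)@(7, 5): e=[-4,6,26] → ·
    (4,2)@(9, 5): e=[0,14,14] → █  [on edge]
    (5,2)@(11, 5): e=[4,22,2] → █
    (6,2)@(13, 5): e=[8,30,-10] → ·
    (4,3)@(9, 7): e=[-12,18,22] → ·
    (5,3)@(11, 7): e=[-8,26,10] → ·
    (7,3)@(15, 7): e=[0,42,-14] → ·  [on edge]
  covered (4 px):
    · · · · · · · ·
    · · · █ █ · · ·
    · · · · █ █ · ·
    · · · · · · · ·
    · · · · · · · ·
    · · · · · · · ·
T2:
  2·area = 116  (B↔C swapped to make it positive)
  edge (2, 12)→(12, 0): d=(10,-12) top-left  bias=+0
  edge (12, 0)→(15, 8): d=(3,8) right/bottom  bias=-1
  edge (15, 8)→(2, 12): d=(-13,4) right/bottom  bias=-1
    (5,1)@(11, 3): e=[18,17,81] → █
    (6,1)@(13, 3): e=[42,1,73] → █
    (7,1)@(15, 3): e=[66,-15,65] → ·
    (4,2)@(9, 5): e=[14,39,63] → █
    (7,2)@(15, 5): e=[86,-9,39] → ·
    (3,3)@(7, 7): e=[10,61,45] → █
    (7,3)@(15, 7): e=[106,-3,13] → ·
    (2,4)@(5, 9): e=[6,83,27] → █
    (6,4)@(13, 9): e=[102,19,-5] → ·
    (1,5)@(3, 11): e=[2,105,9] → █
    (3,5)@(7, 11): e=[50,73,-7] → ·
    (4,5)@(9, 11): e=[74,57,-15] → ·
  covered (15 px):
    · · · · · · · ·
    · · · · · █ █ ·
    · · · · █ █ █ ·
    · · · █ █ █ █ ·
    · · █ █ █ █ · ·
    · █ █ · · · · ·
T3:
  2·area = 24
  edge (4, 0)→(10, 6): d=(6,6) right/bottom  bias=-1
  edge (10, 6)→(12, 12): d=(2,6) right/bottom  bias=-1
  edge (12, 12)→(4, 0): d=(-8,-12) top-left  bias=+0
    (2,0)@(5, 1): e=[0,20,4] → ·  [on edge]
    (3,1)@(7, 3): e=[0,12,12] → ·  [on edge]
    (4,1)@(9, 3): e=[-12,0,36] → ·  [on edge]
    (4,2)@(9, 5): e=[0,4,20] → ·  [on edge]
    (4,3)@(9, 7): e=[12,8,4] → █
    (5,3)@(11, 7): e=[0,-4,28] → ·  [on edge]
    (4,4)@(9, 9): e=[24,12,-12] → ·
    (5,4)@(11, 9): e=[12,0,12] → ·  [on edge]
    (6,4)@(13, 9): e=[0,-12,36] → ·  [on edge]
    (7,5)@(15, 11): e=[0,-20,44] → ·  [on edge]
  covered (1 px):
    · · · · · · · ·
    · · · · · · · ·
    · · · · · · · ·
    · · · · █ · · ·
    · · · · · · · ·
    · · · · · · · ·

Z-buffer (winner per pixel, '.' = empty):
  . . . . . . . .
  . . . 1 1 2 2 .
  . . . 0 2 2 2 .
  . . . 2 3 2 2 .
  . . 2 2 2 2 . .
  . 2 2 . . . . .

Answer: 3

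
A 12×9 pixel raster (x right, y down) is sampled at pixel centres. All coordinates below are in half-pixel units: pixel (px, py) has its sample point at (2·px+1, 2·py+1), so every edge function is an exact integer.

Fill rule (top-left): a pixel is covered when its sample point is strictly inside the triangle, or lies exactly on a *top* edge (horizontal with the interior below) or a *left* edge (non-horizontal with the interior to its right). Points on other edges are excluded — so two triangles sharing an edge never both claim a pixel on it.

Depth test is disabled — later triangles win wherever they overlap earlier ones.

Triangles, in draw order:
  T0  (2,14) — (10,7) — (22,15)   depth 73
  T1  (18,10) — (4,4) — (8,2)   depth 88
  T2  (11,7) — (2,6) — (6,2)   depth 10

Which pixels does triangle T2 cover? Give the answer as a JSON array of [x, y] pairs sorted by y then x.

T0:
  2·area = 148
  edge (2, 14)→(10, 7): d=(8,-7) top-left  bias=+0
  edge (10, 7)→(22, 15): d=(12,8) right/bottom  bias=-1
  edge (22, 15)→(2, 14): d=(-20,-1) top-left  bias=+0
    (0,0)@(1, 1): e=[-111,0,259] → ·  [on edge]
    (3,2)@(7, 5): e=[-37,0,185] → ·  [on edge]
    (4,4)@(9, 9): e=[9,32,107] → #
    (5,4)@(11, 9): e=[23,16,109] → #
    (6,4)@(13, 9): e=[37,0,111] → ·  [on edge]
    (3,5)@(7, 11): e=[11,72,65] → #
    (6,5)@(13, 11): e=[53,24,71] → #
    (7,5)@(15, 11): e=[67,8,73] → #
    (8,5)@(17, 11): e=[81,-8,75] → ·
    (2,6)@(5, 13): e=[13,112,23] → #
    (8,6)@(17, 13): e=[97,16,35] → #
    (9,6)@(19, 13): e=[111,0,37] → ·  [on edge]
  covered (14 px):
    · · · · · · · · · · · ·
    · · · · · · · · · · · ·
    · · · · · · · · · · · ·
    · · · · · · · · · · · ·
    · · · · # # · · · · · ·
    · · · # # # # # · · · ·
    · · # # # # # # # · · ·
    · · · · · · · · · · · ·
    · · · · · · · · · · · ·
T1:
  2·area = 52
  edge (18, 10)→(4, 4): d=(-14,-6) top-left  bias=+0
  edge (4, 4)→(8, 2): d=(4,-2) top-left  bias=+0
  edge (8, 2)→(18, 10): d=(10,8) right/bottom  bias=-1
    (3,1)@(7, 3): e=[32,2,18] → #
    (4,1)@(9, 3): e=[44,6,2] → #
    (5,1)@(11, 3): e=[56,10,-14] → ·
    (3,2)@(7, 5): e=[4,10,38] → #
    (5,2)@(11, 5): e=[28,18,6] → #
    (6,2)@(13, 5): e=[40,22,-10] → ·
    (3,3)@(7, 7): e=[-24,18,58] → ·
    (4,3)@(9, 7): e=[-12,22,42] → ·
    (5,3)@(11, 7): e=[0,26,26] → #  [on edge]
    (6,3)@(13, 7): e=[12,30,10] → #
    (7,3)@(15, 7): e=[24,34,-6] → ·
    (5,4)@(11, 9): e=[-28,34,46] → ·
  covered (7 px):
    · · · · · · · · · · · ·
    · · · # # · · · · · · ·
    · · · # # # · · · · · ·
    · · · · · # # · · · · ·
    · · · · · · · · · · · ·
    · · · · · · · · · · · ·
    · · · · · · · · · · · ·
    · · · · · · · · · · · ·
    · · · · · · · · · · · ·
T2:
  2·area = 40
  edge (11, 7)→(2, 6): d=(-9,-1) top-left  bias=+0
  edge (2, 6)→(6, 2): d=(4,-4) top-left  bias=+0
  edge (6, 2)→(11, 7): d=(5,5) right/bottom  bias=-1
    (2,0)@(5, 1): e=[48,-8,0] → ·  [on edge]
    (3,0)@(7, 1): e=[50,0,-10] → ·  [on edge]
    (2,1)@(5, 3): e=[30,0,10] → #  [on edge]
    (3,1)@(7, 3): e=[32,8,0] → ·  [on edge]
    (1,2)@(3, 5): e=[10,0,30] → #  [on edge]
    (3,2)@(7, 5): e=[14,16,10] → #
    (4,2)@(9, 5): e=[16,24,0] → ·  [on edge]
    (0,3)@(1, 7): e=[-10,0,50] → ·  [on edge]
    (1,3)@(3, 7): e=[-8,8,40] → ·
    (2,3)@(5, 7): e=[-6,16,30] → ·
    (3,3)@(7, 7): e=[-4,24,20] → ·
    (5,3)@(11, 7): e=[0,40,0] → ·  [on edge]
    (6,4)@(13, 9): e=[-16,56,0] → ·  [on edge]
    (7,5)@(15, 11): e=[-32,72,0] → ·  [on edge]
    (8,6)@(17, 13): e=[-48,88,0] → ·  [on edge]
    (9,7)@(19, 15): e=[-64,104,0] → ·  [on edge]
    (10,8)@(21, 17): e=[-80,120,0] → ·  [on edge]
  covered (4 px):
    · · · · · · · · · · · ·
    · · # · · · · · · · · ·
    · # # # · · · · · · · ·
    · · · · · · · · · · · ·
    · · · · · · · · · · · ·
    · · · · · · · · · · · ·
    · · · · · · · · · · · ·
    · · · · · · · · · · · ·
    · · · · · · · · · · · ·

Result: [[2,1],[1,2],[2,2],[3,2]]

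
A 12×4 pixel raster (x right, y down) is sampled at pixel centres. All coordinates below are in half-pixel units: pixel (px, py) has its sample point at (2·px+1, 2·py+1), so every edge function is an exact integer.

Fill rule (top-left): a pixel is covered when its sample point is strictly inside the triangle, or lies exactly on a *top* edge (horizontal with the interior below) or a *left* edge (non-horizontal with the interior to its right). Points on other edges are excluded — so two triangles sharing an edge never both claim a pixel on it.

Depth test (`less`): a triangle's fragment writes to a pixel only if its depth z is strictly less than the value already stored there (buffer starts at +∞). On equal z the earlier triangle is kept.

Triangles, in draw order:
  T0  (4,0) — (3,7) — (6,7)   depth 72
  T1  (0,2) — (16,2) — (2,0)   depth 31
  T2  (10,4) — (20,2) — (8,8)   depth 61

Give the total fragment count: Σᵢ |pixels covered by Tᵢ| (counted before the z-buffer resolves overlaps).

T0:
  2·area = 21  (B↔C swapped to make it positive)
  edge (4, 0)→(6, 7): d=(2,7) right/bottom  bias=-1
  edge (6, 7)→(3, 7): d=(-3,0) right/bottom  bias=-1
  edge (3, 7)→(4, 0): d=(1,-7) top-left  bias=+0
    (2,2)@(5, 5): e=[3,6,12] → #
    (3,2)@(7, 5): e=[-11,6,26] → ·
    (0,3)@(1, 7): e=[35,0,-14] → ·  [on edge]
    (1,3)@(3, 7): e=[21,0,0] → ·  [on edge]
    (2,3)@(5, 7): e=[7,0,14] → ·  [on edge]
    (3,3)@(7, 7): e=[-7,0,28] → ·  [on edge]
    (4,3)@(9, 7): e=[-21,0,42] → ·  [on edge]
    (5,3)@(11, 7): e=[-35,0,56] → ·  [on edge]
    (6,3)@(13, 7): e=[-49,0,70] → ·  [on edge]
    (7,3)@(15, 7): e=[-63,0,84] → ·  [on edge]
    (8,3)@(17, 7): e=[-77,0,98] → ·  [on edge]
    (9,3)@(19, 7): e=[-91,0,112] → ·  [on edge]
    (10,3)@(21, 7): e=[-105,0,126] → ·  [on edge]
    (11,3)@(23, 7): e=[-119,0,140] → ·  [on edge]
  covered (1 px):
    · · · · · · · · · · · ·
    · · · · · · · · · · · ·
    · · # · · · · · · · · ·
    · · · · · · · · · · · ·
T1:
  2·area = 32  (B↔C swapped to make it positive)
  edge (0, 2)→(2, 0): d=(2,-2) top-left  bias=+0
  edge (2, 0)→(16, 2): d=(14,2) right/bottom  bias=-1
  edge (16, 2)→(0, 2): d=(-16,0) right/bottom  bias=-1
    (0,0)@(1, 1): e=[0,16,16] → #  [on edge]
    (1,0)@(3, 1): e=[4,12,16] → #
    (2,0)@(5, 1): e=[8,8,16] → #
    (3,0)@(7, 1): e=[12,4,16] → #
    (4,0)@(9, 1): e=[16,0,16] → ·  [on edge]
    (0,1)@(1, 3): e=[4,44,-16] → ·
    (1,1)@(3, 3): e=[8,40,-16] → ·
    (2,1)@(5, 3): e=[12,36,-16] → ·
    (3,1)@(7, 3): e=[16,32,-16] → ·
    (11,1)@(23, 3): e=[48,0,-16] → ·  [on edge]
  covered (4 px):
    # # # # · · · · · · · ·
    · · · · · · · · · · · ·
    · · · · · · · · · · · ·
    · · · · · · · · · · · ·
T2:
  2·area = 36
  edge (10, 4)→(20, 2): d=(10,-2) top-left  bias=+0
  edge (20, 2)→(8, 8): d=(-12,6) right/bottom  bias=-1
  edge (8, 8)→(10, 4): d=(2,-4) top-left  bias=+0
    (7,1)@(15, 3): e=[0,18,18] → #  [on edge]
    (8,1)@(17, 3): e=[4,6,26] → #
    (9,1)@(19, 3): e=[8,-6,34] → ·
    (2,2)@(5, 5): e=[0,54,-18] → ·  [on edge]
    (5,2)@(11, 5): e=[12,18,6] → #
    (6,2)@(13, 5): e=[16,6,14] → #
    (7,2)@(15, 5): e=[20,-6,22] → ·
    (8,2)@(17, 5): e=[24,-18,30] → ·
    (4,3)@(9, 7): e=[28,6,2] → #
    (5,3)@(11, 7): e=[32,-6,10] → ·
    (6,3)@(13, 7): e=[36,-18,18] → ·
  covered (5 px):
    · · · · · · · · · · · ·
    · · · · · · · # # · · ·
    · · · · · # # · · · · ·
    · · · · # · · · · · · ·

Answer: 10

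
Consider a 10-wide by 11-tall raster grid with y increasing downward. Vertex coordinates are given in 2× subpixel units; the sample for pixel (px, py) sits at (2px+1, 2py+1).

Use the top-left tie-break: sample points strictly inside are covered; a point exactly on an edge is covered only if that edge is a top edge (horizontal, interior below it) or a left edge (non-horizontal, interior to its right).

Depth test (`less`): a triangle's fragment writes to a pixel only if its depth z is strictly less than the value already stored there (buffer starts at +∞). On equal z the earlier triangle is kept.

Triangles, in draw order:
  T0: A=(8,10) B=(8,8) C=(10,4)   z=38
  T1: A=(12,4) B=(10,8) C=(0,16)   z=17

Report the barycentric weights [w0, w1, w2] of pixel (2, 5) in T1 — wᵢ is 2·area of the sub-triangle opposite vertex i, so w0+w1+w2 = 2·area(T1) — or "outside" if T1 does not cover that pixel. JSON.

T0:
  2·area = 4
  edge (8, 10)→(8, 8): d=(0,-2) top-left  bias=+0
  edge (8, 8)→(10, 4): d=(2,-4) top-left  bias=+0
  edge (10, 4)→(8, 10): d=(-2,6) right/bottom  bias=-1
    (5,0)@(11, 1): e=[6,-2,0] → ·  [on edge]
    (4,3)@(9, 7): e=[2,2,0] → ·  [on edge]
    (3,6)@(7, 13): e=[-2,6,0] → ·  [on edge]
    (2,9)@(5, 19): e=[-6,10,0] → ·  [on edge]
  covered (0 px):
    · · · · · · · · · ·
    · · · · · · · · · ·
    · · · · · · · · · ·
    · · · · · · · · · ·
    · · · · · · · · · ·
    · · · · · · · · · ·
    · · · · · · · · · ·
    · · · · · · · · · ·
    · · · · · · · · · ·
    · · · · · · · · · ·
    · · · · · · · · · ·
T1:
  2·area = 24
  edge (12, 4)→(10, 8): d=(-2,4) right/bottom  bias=-1
  edge (10, 8)→(0, 16): d=(-10,8) right/bottom  bias=-1
  edge (0, 16)→(12, 4): d=(12,-12) top-left  bias=+0
    (7,0)@(15, 1): e=[-6,30,0] → ·  [on edge]
    (6,1)@(13, 3): e=[-2,26,0] → ·  [on edge]
    (5,2)@(11, 5): e=[2,22,0] → #  [on edge]
    (6,2)@(13, 5): e=[-6,6,24] → ·
    (4,3)@(9, 7): e=[6,18,0] → #  [on edge]
    (5,3)@(11, 7): e=[-2,2,24] → ·
    (3,4)@(7, 9): e=[10,14,0] → #  [on edge]
    (4,4)@(9, 9): e=[2,-2,24] → ·
    (2,5)@(5, 11): e=[14,10,0] → #  [on edge]
    (3,5)@(7, 11): e=[6,-6,24] → ·
    (1,6)@(3, 13): e=[18,6,0] → #  [on edge]
    (2,6)@(5, 13): e=[10,-10,24] → ·
    (0,7)@(1, 15): e=[22,2,0] → #  [on edge]
  covered (6 px):
    · · · · · · · · · ·
    · · · · · · · · · ·
    · · · · · # · · · ·
    · · · · # · · · · ·
    · · · # · · · · · ·
    · · # · · · · · · ·
    · # · · · · · · · ·
    # · · · · · · · · ·
    · · · · · · · · · ·
    · · · · · · · · · ·
    · · · · · · · · · ·

Answer: [10,0,14]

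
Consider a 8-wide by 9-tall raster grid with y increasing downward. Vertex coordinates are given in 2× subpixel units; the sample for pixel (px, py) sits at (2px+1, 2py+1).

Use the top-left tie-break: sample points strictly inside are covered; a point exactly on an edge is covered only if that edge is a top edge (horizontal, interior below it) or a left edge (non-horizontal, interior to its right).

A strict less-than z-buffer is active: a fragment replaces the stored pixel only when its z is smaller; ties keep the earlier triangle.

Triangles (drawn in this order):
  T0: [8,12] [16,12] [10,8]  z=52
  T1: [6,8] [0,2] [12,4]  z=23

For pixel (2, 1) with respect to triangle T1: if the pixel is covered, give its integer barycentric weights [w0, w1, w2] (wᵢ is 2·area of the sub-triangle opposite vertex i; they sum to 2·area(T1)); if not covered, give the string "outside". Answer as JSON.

T0:
  2·area = 32  (B↔C swapped to make it positive)
  edge (8, 12)→(10, 8): d=(2,-4) top-left  bias=+0
  edge (10, 8)→(16, 12): d=(6,4) right/bottom  bias=-1
  edge (16, 12)→(8, 12): d=(-8,0) right/bottom  bias=-1
    (5,4)@(11, 9): e=[6,2,24] → █
    (6,4)@(13, 9): e=[14,-6,24] → ·
    (4,5)@(9, 11): e=[2,22,8] → █
    (6,5)@(13, 11): e=[18,6,8] → █
    (7,5)@(15, 11): e=[26,-2,8] → ·
    (4,6)@(9, 13): e=[6,34,-8] → ·
    (5,6)@(11, 13): e=[14,26,-8] → ·
    (6,6)@(13, 13): e=[22,18,-8] → ·
  covered (4 px):
    · · · · · · · ·
    · · · · · · · ·
    · · · · · · · ·
    · · · · · · · ·
    · · · · · █ · ·
    · · · · █ █ █ ·
    · · · · · · · ·
    · · · · · · · ·
    · · · · · · · ·
T1:
  2·area = 60
  edge (6, 8)→(0, 2): d=(-6,-6) top-left  bias=+0
  edge (0, 2)→(12, 4): d=(12,2) right/bottom  bias=-1
  edge (12, 4)→(6, 8): d=(-6,4) right/bottom  bias=-1
    (0,1)@(1, 3): e=[0,10,50] → █  [on edge]
    (1,1)@(3, 3): e=[12,6,42] → █
    (2,1)@(5, 3): e=[24,2,34] → █
    (3,1)@(7, 3): e=[36,-2,26] → ·
    (0,2)@(1, 5): e=[-12,34,38] → ·
    (1,2)@(3, 5): e=[0,30,30] → █  [on edge]
    (3,2)@(7, 5): e=[24,22,14] → █
    (4,2)@(9, 5): e=[36,18,6] → █
    (5,2)@(11, 5): e=[48,14,-2] → ·
    (1,3)@(3, 7): e=[-12,54,18] → ·
    (2,3)@(5, 7): e=[0,50,10] → █  [on edge]
    (4,3)@(9, 7): e=[24,42,-6] → ·
    (3,4)@(7, 9): e=[0,70,-10] → ·  [on edge]
    (4,5)@(9, 11): e=[0,90,-30] → ·  [on edge]
    (5,6)@(11, 13): e=[0,110,-50] → ·  [on edge]
    (6,7)@(13, 15): e=[0,130,-70] → ·  [on edge]
    (7,8)@(15, 17): e=[0,150,-90] → ·  [on edge]
  covered (9 px):
    · · · · · · · ·
    █ █ █ · · · · ·
    · █ █ █ █ · · ·
    · · █ █ · · · ·
    · · · · · · · ·
    · · · · · · · ·
    · · · · · · · ·
    · · · · · · · ·
    · · · · · · · ·

Answer: [2,34,24]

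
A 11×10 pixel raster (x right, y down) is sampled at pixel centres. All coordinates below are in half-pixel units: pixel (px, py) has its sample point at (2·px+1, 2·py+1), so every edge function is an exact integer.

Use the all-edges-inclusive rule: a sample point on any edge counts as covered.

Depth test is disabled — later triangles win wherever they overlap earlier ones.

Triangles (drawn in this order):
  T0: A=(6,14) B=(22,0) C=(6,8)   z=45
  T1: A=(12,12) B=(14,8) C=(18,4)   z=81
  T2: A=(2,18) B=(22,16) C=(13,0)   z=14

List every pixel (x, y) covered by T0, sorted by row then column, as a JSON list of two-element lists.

T0:
  2·area = 96  (B↔C swapped to make it positive)
  edge (6, 14)→(6, 8): d=(0,-6) inclusive
  edge (6, 8)→(22, 0): d=(16,-8) inclusive
  edge (22, 0)→(6, 14): d=(-16,14) inclusive
    (8,1)@(17, 3): e=[66,8,22] → █
    (9,1)@(19, 3): e=[78,24,-6] → ·
    (6,2)@(13, 5): e=[42,8,46] → █
    (7,2)@(15, 5): e=[54,24,18] → █
    (8,2)@(17, 5): e=[66,40,-10] → ·
    (4,3)@(9, 7): e=[18,8,70] → █
    (5,3)@(11, 7): e=[30,24,42] → █
    (7,3)@(15, 7): e=[54,56,-14] → ·
    (3,4)@(7, 9): e=[6,24,66] → █
    (6,4)@(13, 9): e=[42,72,-18] → ·
    (3,5)@(7, 11): e=[6,56,34] → █
    (5,5)@(11, 11): e=[30,88,-22] → ·
  covered (12 px):
    · · · · · · · · · · ·
    · · · · · · · · █ · ·
    · · · · · · █ █ · · ·
    · · · · █ █ █ · · · ·
    · · · █ █ █ · · · · ·
    · · · █ █ · · · · · ·
    · · · █ · · · · · · ·
    · · · · · · · · · · ·
    · · · · · · · · · · ·
    · · · · · · · · · · ·
T1:
  2·area = 8
  edge (12, 12)→(14, 8): d=(2,-4) inclusive
  edge (14, 8)→(18, 4): d=(4,-4) inclusive
  edge (18, 4)→(12, 12): d=(-6,8) inclusive
    (10,0)@(21, 1): e=[14,0,-6] → ·  [on edge]
    (9,1)@(19, 3): e=[10,0,-2] → ·  [on edge]
    (8,2)@(17, 5): e=[6,0,2] → █  [on edge]
    (9,2)@(19, 5): e=[14,8,-14] → ·
    (7,3)@(15, 7): e=[2,0,6] → █  [on edge]
    (8,3)@(17, 7): e=[10,8,-10] → ·
    (6,4)@(13, 9): e=[-2,0,10] → ·  [on edge]
    (7,4)@(15, 9): e=[6,8,-6] → ·
    (5,5)@(11, 11): e=[-6,0,14] → ·  [on edge]
    (4,6)@(9, 13): e=[-10,0,18] → ·  [on edge]
    (3,7)@(7, 15): e=[-14,0,22] → ·  [on edge]
    (2,8)@(5, 17): e=[-18,0,26] → ·  [on edge]
    (1,9)@(3, 19): e=[-22,0,30] → ·  [on edge]
  covered (2 px):
    · · · · · · · · · · ·
    · · · · · · · · · · ·
    · · · · · · · · █ · ·
    · · · · · · · █ · · ·
    · · · · · · · · · · ·
    · · · · · · · · · · ·
    · · · · · · · · · · ·
    · · · · · · · · · · ·
    · · · · · · · · · · ·
    · · · · · · · · · · ·
T2:
  2·area = 338  (B↔C swapped to make it positive)
  edge (2, 18)→(13, 0): d=(11,-18) inclusive
  edge (13, 0)→(22, 16): d=(9,16) inclusive
  edge (22, 16)→(2, 18): d=(-20,2) inclusive
    (6,0)@(13, 1): e=[11,9,318] → █
    (7,0)@(15, 1): e=[47,-23,314] → ·
    (6,1)@(13, 3): e=[33,27,278] → █
    (7,1)@(15, 3): e=[69,-5,274] → ·
    (5,2)@(11, 5): e=[19,77,242] → █
    (7,2)@(15, 5): e=[91,13,234] → █
    (8,2)@(17, 5): e=[127,-19,230] → ·
    (4,3)@(9, 7): e=[5,127,206] → █
    (8,3)@(17, 7): e=[149,-1,190] → ·
    (4,4)@(9, 9): e=[27,145,166] → █
    (8,4)@(17, 9): e=[171,17,150] → █
    (9,4)@(19, 9): e=[207,-15,146] → ·
  covered (42 px):
    · · · · · · █ · · · ·
    · · · · · · █ · · · ·
    · · · · · █ █ █ · · ·
    · · · · █ █ █ █ · · ·
    · · · · █ █ █ █ █ · ·
    · · · █ █ █ █ █ █ █ ·
    · · · █ █ █ █ █ █ █ ·
    · · █ █ █ █ █ █ █ █ █
    · █ █ █ █ █ · · · · ·
    · · · · · · · · · · ·

Final: [[8,1],[6,2],[7,2],[4,3],[5,3],[6,3],[3,4],[4,4],[5,4],[3,5],[4,5],[3,6]]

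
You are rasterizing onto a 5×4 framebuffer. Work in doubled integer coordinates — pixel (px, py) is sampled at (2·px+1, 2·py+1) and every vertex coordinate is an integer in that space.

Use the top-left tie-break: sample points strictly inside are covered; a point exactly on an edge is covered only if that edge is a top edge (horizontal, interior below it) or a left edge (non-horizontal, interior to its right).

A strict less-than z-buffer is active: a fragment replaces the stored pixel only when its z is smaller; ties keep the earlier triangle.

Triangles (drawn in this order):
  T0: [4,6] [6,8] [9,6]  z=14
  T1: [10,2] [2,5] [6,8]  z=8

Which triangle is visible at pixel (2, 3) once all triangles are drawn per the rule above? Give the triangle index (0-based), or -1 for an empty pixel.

T0:
  2·area = 10  (B↔C swapped to make it positive)
  edge (4, 6)→(9, 6): d=(5,0) top-left  bias=+0
  edge (9, 6)→(6, 8): d=(-3,2) right/bottom  bias=-1
  edge (6, 8)→(4, 6): d=(-2,-2) top-left  bias=+0
    (0,1)@(1, 3): e=[-15,25,0] → ·  [on edge]
    (1,2)@(3, 5): e=[-5,15,0] → ·  [on edge]
    (2,3)@(5, 7): e=[5,5,0] → █  [on edge]
    (3,3)@(7, 7): e=[5,1,4] → █
    (4,3)@(9, 7): e=[5,-3,8] → ·
  covered (2 px):
    · · · · ·
    · · · · ·
    · · · · ·
    · · █ █ ·
T1:
  2·area = 36  (B↔C swapped to make it positive)
  edge (10, 2)→(6, 8): d=(-4,6) right/bottom  bias=-1
  edge (6, 8)→(2, 5): d=(-4,-3) top-left  bias=+0
  edge (2, 5)→(10, 2): d=(8,-3) top-left  bias=+0
    (4,1)@(9, 3): e=[2,29,5] → █
    (1,2)@(3, 5): e=[30,3,3] → █
    (2,2)@(5, 5): e=[18,9,9] → █
    (3,2)@(7, 5): e=[6,15,15] → █
    (4,2)@(9, 5): e=[-6,21,21] → ·
    (1,3)@(3, 7): e=[22,-5,19] → ·
    (2,3)@(5, 7): e=[10,1,25] → █
    (3,3)@(7, 7): e=[-2,7,31] → ·
  covered (5 px):
    · · · · ·
    · · · · █
    · █ █ █ ·
    · · █ · ·

Z-buffer (winner per pixel, '.' = empty):
  . . . . .
  . . . . 1
  . 1 1 1 .
  . . 1 0 .

Result: 1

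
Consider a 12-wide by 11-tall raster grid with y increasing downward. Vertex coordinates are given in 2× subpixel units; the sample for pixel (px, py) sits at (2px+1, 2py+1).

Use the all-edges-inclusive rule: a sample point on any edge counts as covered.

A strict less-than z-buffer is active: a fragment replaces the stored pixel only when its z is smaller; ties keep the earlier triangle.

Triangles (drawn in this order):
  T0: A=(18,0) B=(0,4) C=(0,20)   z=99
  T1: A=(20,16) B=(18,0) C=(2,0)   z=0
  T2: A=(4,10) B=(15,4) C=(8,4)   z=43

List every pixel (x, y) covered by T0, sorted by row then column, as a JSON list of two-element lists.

T0:
  2·area = 288  (B↔C swapped to make it positive)
  edge (18, 0)→(0, 20): d=(-18,20) inclusive
  edge (0, 20)→(0, 4): d=(0,-16) inclusive
  edge (0, 4)→(18, 0): d=(18,-4) inclusive
    (7,0)@(15, 1): e=[42,240,6] → #
    (8,0)@(17, 1): e=[2,272,14] → #
    (9,0)@(19, 1): e=[-38,304,22] → ·
    (2,1)@(5, 3): e=[206,80,2] → #
    (3,1)@(7, 3): e=[166,112,10] → #
    (4,1)@(9, 3): e=[126,144,18] → #
    (5,1)@(11, 3): e=[86,176,26] → #
    (6,1)@(13, 3): e=[46,208,34] → #
    (8,1)@(17, 3): e=[-34,272,50] → ·
    (0,2)@(1, 5): e=[250,16,22] → #
    (1,2)@(3, 5): e=[210,48,30] → #
    (7,2)@(15, 5): e=[-30,240,78] → ·
  covered (36 px):
    · · · · · · · # # · · ·
    · · # # # # # # · · · ·
    # # # # # # # · · · · ·
    # # # # # # · · · · · ·
    # # # # # · · · · · · ·
    # # # # · · · · · · · ·
    # # # · · · · · · · · ·
    # # · · · · · · · · · ·
    # · · · · · · · · · · ·
    · · · · · · · · · · · ·
    · · · · · · · · · · · ·
T1:
  2·area = 256  (B↔C swapped to make it positive)
  edge (20, 16)→(2, 0): d=(-18,-16) inclusive
  edge (2, 0)→(18, 0): d=(16,0) inclusive
  edge (18, 0)→(20, 16): d=(2,16) inclusive
    (2,0)@(5, 1): e=[30,16,210] → #
    (3,0)@(7, 1): e=[62,16,178] → #
    (4,0)@(9, 1): e=[94,16,146] → #
    (5,0)@(11, 1): e=[126,16,114] → #
    (6,0)@(13, 1): e=[158,16,82] → #
    (7,0)@(15, 1): e=[190,16,50] → #
    (8,0)@(17, 1): e=[222,16,18] → #
    (9,0)@(19, 1): e=[254,16,-14] → ·
    (2,1)@(5, 3): e=[-6,48,214] → ·
    (3,1)@(7, 3): e=[26,48,182] → #
    (9,1)@(19, 3): e=[218,48,-10] → ·
    (3,2)@(7, 5): e=[-10,80,186] → ·
  covered (32 px):
    · · # # # # # # # · · ·
    · · · # # # # # # · · ·
    · · · · # # # # # · · ·
    · · · · · # # # # · · ·
    · · · · · · # # # # · ·
    · · · · · · · # # # · ·
    · · · · · · · · # # · ·
    · · · · · · · · · # · ·
    · · · · · · · · · · · ·
    · · · · · · · · · · · ·
    · · · · · · · · · · · ·
T2:
  2·area = 42  (B↔C swapped to make it positive)
  edge (4, 10)→(8, 4): d=(4,-6) inclusive
  edge (8, 4)→(15, 4): d=(7,0) inclusive
  edge (15, 4)→(4, 10): d=(-11,6) inclusive
    (4,2)@(9, 5): e=[10,7,25] → #
    (5,2)@(11, 5): e=[22,7,13] → #
    (6,2)@(13, 5): e=[34,7,1] → #
    (7,2)@(15, 5): e=[46,7,-11] → ·
    (3,3)@(7, 7): e=[6,21,15] → #
    (5,3)@(11, 7): e=[30,21,-9] → ·
    (6,3)@(13, 7): e=[42,21,-21] → ·
    (2,4)@(5, 9): e=[2,35,5] → #
    (3,4)@(7, 9): e=[14,35,-7] → ·
    (4,4)@(9, 9): e=[26,35,-19] → ·
    (2,5)@(5, 11): e=[10,49,-17] → ·
  covered (6 px):
    · · · · · · · · · · · ·
    · · · · · · · · · · · ·
    · · · · # # # · · · · ·
    · · · # # · · · · · · ·
    · · # · · · · · · · · ·
    · · · · · · · · · · · ·
    · · · · · · · · · · · ·
    · · · · · · · · · · · ·
    · · · · · · · · · · · ·
    · · · · · · · · · · · ·
    · · · · · · · · · · · ·

Result: [[7,0],[8,0],[2,1],[3,1],[4,1],[5,1],[6,1],[7,1],[0,2],[1,2],[2,2],[3,2],[4,2],[5,2],[6,2],[0,3],[1,3],[2,3],[3,3],[4,3],[5,3],[0,4],[1,4],[2,4],[3,4],[4,4],[0,5],[1,5],[2,5],[3,5],[0,6],[1,6],[2,6],[0,7],[1,7],[0,8]]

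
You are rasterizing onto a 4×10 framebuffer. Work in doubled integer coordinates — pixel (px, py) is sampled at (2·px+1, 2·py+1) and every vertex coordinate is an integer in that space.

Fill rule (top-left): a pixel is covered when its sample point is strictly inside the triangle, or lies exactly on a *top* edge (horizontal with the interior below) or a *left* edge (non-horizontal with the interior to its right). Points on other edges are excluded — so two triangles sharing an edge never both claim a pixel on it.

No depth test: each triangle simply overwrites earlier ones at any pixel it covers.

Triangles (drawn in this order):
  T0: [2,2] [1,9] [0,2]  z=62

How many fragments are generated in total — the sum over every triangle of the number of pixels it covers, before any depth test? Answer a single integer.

T0:
  2·area = 14
  edge (2, 2)→(1, 9): d=(-1,7) right/bottom  bias=-1
  edge (1, 9)→(0, 2): d=(-1,-7) top-left  bias=+0
  edge (0, 2)→(2, 2): d=(2,0) top-left  bias=+0
    (0,1)@(1, 3): e=[6,6,2] → X
    (1,1)@(3, 3): e=[-8,20,2] → .
    (0,2)@(1, 5): e=[4,4,6] → X
    (1,2)@(3, 5): e=[-10,18,6] → .
    (0,3)@(1, 7): e=[2,2,10] → X
    (1,3)@(3, 7): e=[-12,16,10] → .
    (0,4)@(1, 9): e=[0,0,14] → .  [on edge]
  covered (3 px):
    . . . .
    X . . .
    X . . .
    X . . .
    . . . .
    . . . .
    . . . .
    . . . .
    . . . .
    . . . .

Final: 3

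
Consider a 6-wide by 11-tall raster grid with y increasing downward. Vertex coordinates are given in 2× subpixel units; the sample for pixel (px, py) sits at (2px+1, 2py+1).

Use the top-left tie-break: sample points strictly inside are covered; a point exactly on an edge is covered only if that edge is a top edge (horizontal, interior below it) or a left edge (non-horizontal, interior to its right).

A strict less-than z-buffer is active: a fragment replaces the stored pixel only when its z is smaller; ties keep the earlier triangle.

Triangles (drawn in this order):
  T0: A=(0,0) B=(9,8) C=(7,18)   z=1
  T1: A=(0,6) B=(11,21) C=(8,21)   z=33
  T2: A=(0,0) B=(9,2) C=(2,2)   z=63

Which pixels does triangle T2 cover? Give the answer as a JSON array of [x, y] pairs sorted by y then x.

T0:
  2·area = 106
  edge (0, 0)→(9, 8): d=(9,8) right/bottom  bias=-1
  edge (9, 8)→(7, 18): d=(-2,10) right/bottom  bias=-1
  edge (7, 18)→(0, 0): d=(-7,-18) top-left  bias=+0
    (0,0)@(1, 1): e=[1,94,11] → #
    (1,0)@(3, 1): e=[-15,74,47] → ·
    (0,1)@(1, 3): e=[19,90,-3] → ·
    (1,1)@(3, 3): e=[3,70,33] → #
    (2,1)@(5, 3): e=[-13,50,69] → ·
    (1,2)@(3, 5): e=[21,66,19] → #
    (2,2)@(5, 5): e=[5,46,55] → #
    (3,2)@(7, 5): e=[-11,26,91] → ·
    (1,3)@(3, 7): e=[39,62,5] → #
    (3,3)@(7, 7): e=[7,22,77] → #
    (4,3)@(9, 7): e=[-9,2,113] → ·
    (1,4)@(3, 9): e=[57,58,-9] → ·
  covered (14 px):
    # · · · · ·
    · # · · · ·
    · # # · · ·
    · # # # · ·
    · · # # · ·
    · · # # · ·
    · · · # · ·
    · · · # · ·
    · · · # · ·
    · · · · · ·
    · · · · · ·
T1:
  2·area = 45
  edge (0, 6)→(11, 21): d=(11,15) right/bottom  bias=-1
  edge (11, 21)→(8, 21): d=(-3,0) right/bottom  bias=-1
  edge (8, 21)→(0, 6): d=(-8,-15) top-left  bias=+0
    (1,5)@(3, 11): e=[10,30,5] → #
    (2,5)@(5, 11): e=[-20,30,35] → ·
    (1,6)@(3, 13): e=[32,24,-11] → ·
    (2,6)@(5, 13): e=[2,24,19] → #
    (3,6)@(7, 13): e=[-28,24,49] → ·
    (2,7)@(5, 15): e=[24,18,3] → #
    (3,7)@(7, 15): e=[-6,18,33] → ·
    (2,8)@(5, 17): e=[46,12,-13] → ·
    (3,8)@(7, 17): e=[16,12,17] → #
    (4,8)@(9, 17): e=[-14,12,47] → ·
    (3,9)@(7, 19): e=[38,6,1] → #
    (4,9)@(9, 19): e=[8,6,31] → #
    (0,10)@(1, 21): e=[150,0,-105] → ·  [on edge]
    (1,10)@(3, 21): e=[120,0,-75] → ·  [on edge]
    (2,10)@(5, 21): e=[90,0,-45] → ·  [on edge]
    (3,10)@(7, 21): e=[60,0,-15] → ·  [on edge]
    (4,10)@(9, 21): e=[30,0,15] → ·  [on edge]
    (5,10)@(11, 21): e=[0,0,45] → ·  [on edge]
  covered (6 px):
    · · · · · ·
    · · · · · ·
    · · · · · ·
    · · · · · ·
    · · · · · ·
    · # · · · ·
    · · # · · ·
    · · # · · ·
    · · · # · ·
    · · · # # ·
    · · · · · ·
T2:
  2·area = 14
  edge (0, 0)→(9, 2): d=(9,2) right/bottom  bias=-1
  edge (9, 2)→(2, 2): d=(-7,0) right/bottom  bias=-1
  edge (2, 2)→(0, 0): d=(-2,-2) top-left  bias=+0
    (0,0)@(1, 1): e=[7,7,0] → #  [on edge]
    (1,0)@(3, 1): e=[3,7,4] → #
    (2,0)@(5, 1): e=[-1,7,8] → ·
    (0,1)@(1, 3): e=[25,-7,-4] → ·
    (1,1)@(3, 3): e=[21,-7,0] → ·  [on edge]
    (2,2)@(5, 5): e=[35,-21,0] → ·  [on edge]
    (3,3)@(7, 7): e=[49,-35,0] → ·  [on edge]
    (4,4)@(9, 9): e=[63,-49,0] → ·  [on edge]
    (5,5)@(11, 11): e=[77,-63,0] → ·  [on edge]
  covered (2 px):
    # # · · · ·
    · · · · · ·
    · · · · · ·
    · · · · · ·
    · · · · · ·
    · · · · · ·
    · · · · · ·
    · · · · · ·
    · · · · · ·
    · · · · · ·
    · · · · · ·

Answer: [[0,0],[1,0]]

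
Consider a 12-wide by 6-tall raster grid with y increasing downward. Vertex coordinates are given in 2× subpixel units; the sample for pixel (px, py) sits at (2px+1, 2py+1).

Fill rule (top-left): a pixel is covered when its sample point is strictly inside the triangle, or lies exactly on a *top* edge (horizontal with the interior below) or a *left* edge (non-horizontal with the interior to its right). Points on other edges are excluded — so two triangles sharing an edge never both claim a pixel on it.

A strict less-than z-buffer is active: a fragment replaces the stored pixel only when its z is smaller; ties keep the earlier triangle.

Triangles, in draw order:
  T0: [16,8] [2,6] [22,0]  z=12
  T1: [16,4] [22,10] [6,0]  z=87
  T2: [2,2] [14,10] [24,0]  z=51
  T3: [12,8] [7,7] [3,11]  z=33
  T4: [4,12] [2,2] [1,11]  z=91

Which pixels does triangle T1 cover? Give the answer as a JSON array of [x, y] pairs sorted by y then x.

T0:
  2·area = 124
  edge (16, 8)→(2, 6): d=(-14,-2) top-left  bias=+0
  edge (2, 6)→(22, 0): d=(20,-6) top-left  bias=+0
  edge (22, 0)→(16, 8): d=(-6,8) right/bottom  bias=-1
    (9,0)@(19, 1): e=[104,2,18] → █
    (10,0)@(21, 1): e=[108,14,2] → █
    (11,0)@(23, 1): e=[112,26,-14] → ·
    (6,1)@(13, 3): e=[64,6,54] → █
    (7,1)@(15, 3): e=[68,18,38] → █
    (8,1)@(17, 3): e=[72,30,22] → █
    (10,1)@(21, 3): e=[80,54,-10] → ·
    (3,2)@(7, 5): e=[24,10,90] → █
    (4,2)@(9, 5): e=[28,22,74] → █
    (5,2)@(11, 5): e=[32,34,58] → █
    (9,2)@(19, 5): e=[48,82,-6] → ·
    (3,3)@(7, 7): e=[-4,50,78] → ·
    (4,3)@(9, 7): e=[0,62,62] → █  [on edge]
    (11,4)@(23, 9): e=[0,186,-62] → ·  [on edge]
  covered (16 px):
    · · · · · · · · · █ █ ·
    · · · · · · █ █ █ █ · ·
    · · · █ █ █ █ █ █ · · ·
    · · · · █ █ █ █ · · · ·
    · · · · · · · · · · · ·
    · · · · · · · · · · · ·
T1:
  2·area = 36
  edge (16, 4)→(22, 10): d=(6,6) right/bottom  bias=-1
  edge (22, 10)→(6, 0): d=(-16,-10) top-left  bias=+0
  edge (6, 0)→(16, 4): d=(10,4) right/bottom  bias=-1
    (6,0)@(13, 1): e=[0,54,-18] → ·  [on edge]
    (5,1)@(11, 3): e=[24,2,10] → █
    (6,1)@(13, 3): e=[12,22,2] → █
    (7,1)@(15, 3): e=[0,42,-6] → ·  [on edge]
    (5,2)@(11, 5): e=[36,-30,30] → ·
    (6,2)@(13, 5): e=[24,-10,22] → ·
    (7,2)@(15, 5): e=[12,10,14] → █
    (8,2)@(17, 5): e=[0,30,6] → ·  [on edge]
    (7,3)@(15, 7): e=[24,-22,34] → ·
    (9,3)@(19, 7): e=[0,18,18] → ·  [on edge]
    (10,4)@(21, 9): e=[0,6,30] → ·  [on edge]
    (11,5)@(23, 11): e=[0,-6,42] → ·  [on edge]
  covered (3 px):
    · · · · · · · · · · · ·
    · · · · · █ █ · · · · ·
    · · · · · · · █ · · · ·
    · · · · · · · · · · · ·
    · · · · · · · · · · · ·
    · · · · · · · · · · · ·
T2:
  2·area = 200  (B↔C swapped to make it positive)
  edge (2, 2)→(24, 0): d=(22,-2) top-left  bias=+0
  edge (24, 0)→(14, 10): d=(-10,10) right/bottom  bias=-1
  edge (14, 10)→(2, 2): d=(-12,-8) top-left  bias=+0
    (6,0)@(13, 1): e=[0,100,100] → █  [on edge]
    (7,0)@(15, 1): e=[4,80,116] → █
    (8,0)@(17, 1): e=[8,60,132] → █
    (9,0)@(19, 1): e=[12,40,148] → █
    (10,0)@(21, 1): e=[16,20,164] → █
    (11,0)@(23, 1): e=[20,0,180] → ·  [on edge]
    (2,1)@(5, 3): e=[28,160,12] → █
    (3,1)@(7, 3): e=[32,140,28] → █
    (4,1)@(9, 3): e=[36,120,44] → █
    (5,1)@(11, 3): e=[40,100,60] → █
    (10,1)@(21, 3): e=[60,0,140] → ·  [on edge]
    (2,2)@(5, 5): e=[72,140,-12] → ·
    (9,2)@(19, 5): e=[100,0,100] → ·  [on edge]
    (8,3)@(17, 7): e=[140,0,60] → ·  [on edge]
    (7,4)@(15, 9): e=[180,0,20] → ·  [on edge]
    (6,5)@(13, 11): e=[220,0,-20] → ·  [on edge]
  covered (23 px):
    · · · · · · █ █ █ █ █ ·
    · · █ █ █ █ █ █ █ █ · ·
    · · · █ █ █ █ █ █ · · ·
    · · · · · █ █ █ · · · ·
    · · · · · · █ · · · · ·
    · · · · · · · · · · · ·
T3:
  2·area = 24  (B↔C swapped to make it positive)
  edge (12, 8)→(3, 11): d=(-9,3) right/bottom  bias=-1
  edge (3, 11)→(7, 7): d=(4,-4) top-left  bias=+0
  edge (7, 7)→(12, 8): d=(5,1) right/bottom  bias=-1
    (6,0)@(13, 1): e=[60,0,-36] → ·  [on edge]
    (5,1)@(11, 3): e=[48,0,-24] → ·  [on edge]
    (4,2)@(9, 5): e=[36,0,-12] → ·  [on edge]
    (10,2)@(21, 5): e=[0,48,-24] → ·  [on edge]
    (3,3)@(7, 7): e=[24,0,0] → ·  [on edge]
    (7,3)@(15, 7): e=[0,32,-8] → ·  [on edge]
    (2,4)@(5, 9): e=[12,0,12] → █  [on edge]
    (3,4)@(7, 9): e=[6,8,10] → █
    (4,4)@(9, 9): e=[0,16,8] → ·  [on edge]
    (8,4)@(17, 9): e=[-24,48,0] → ·  [on edge]
    (1,5)@(3, 11): e=[0,0,24] → ·  [on edge]
    (2,5)@(5, 11): e=[-6,8,22] → ·
  covered (2 px):
    · · · · · · · · · · · ·
    · · · · · · · · · · · ·
    · · · · · · · · · · · ·
    · · · · · · · · · · · ·
    · · █ █ · · · · · · · ·
    · · · · · · · · · · · ·
T4:
  2·area = 28  (B↔C swapped to make it positive)
  edge (4, 12)→(1, 11): d=(-3,-1) top-left  bias=+0
  edge (1, 11)→(2, 2): d=(1,-9) top-left  bias=+0
  edge (2, 2)→(4, 12): d=(2,10) right/bottom  bias=-1
    (1,3)@(3, 7): e=[14,14,0] → ·  [on edge]
    (1,4)@(3, 9): e=[8,16,4] → █
    (2,4)@(5, 9): e=[10,34,-16] → ·
    (0,5)@(1, 11): e=[0,0,28] → █  [on edge]
    (2,5)@(5, 11): e=[4,36,-12] → ·
  covered (3 px):
    · · · · · · · · · · · ·
    · · · · · · · · · · · ·
    · · · · · · · · · · · ·
    · · · · · · · · · · · ·
    · █ · · · · · · · · · ·
    █ █ · · · · · · · · · ·

Final: [[5,1],[6,1],[7,2]]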